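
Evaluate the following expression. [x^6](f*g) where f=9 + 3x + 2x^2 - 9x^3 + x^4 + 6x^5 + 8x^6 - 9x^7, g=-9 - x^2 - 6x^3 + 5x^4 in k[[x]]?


[x^6] = sum a_i*b_j, i+j=6
  2*5=10
  -9*-6=54
  1*-1=-1
  8*-9=-72
Sum=-9


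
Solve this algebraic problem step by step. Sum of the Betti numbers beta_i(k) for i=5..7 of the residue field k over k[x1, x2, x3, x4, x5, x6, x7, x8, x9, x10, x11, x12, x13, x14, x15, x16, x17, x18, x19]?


Koszul resolution: beta_i(k)=C(n,i), n=19
C(19,5)=11628, C(19,6)=27132, C(19,7)=50388
Sum=89148


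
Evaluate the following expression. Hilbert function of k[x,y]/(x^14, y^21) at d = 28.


k[x,y], I = (x^14, y^21), d = 28
Need i < 14 and d-i < 21.
Range: 8 <= i <= 13.
H(28) = 6


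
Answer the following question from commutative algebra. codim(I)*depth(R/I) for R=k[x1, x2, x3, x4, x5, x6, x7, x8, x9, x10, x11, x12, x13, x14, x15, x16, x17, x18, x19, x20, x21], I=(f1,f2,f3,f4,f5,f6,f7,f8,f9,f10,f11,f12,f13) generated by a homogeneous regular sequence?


codim=13, depth=dim(R/I)=21-13=8
Product=13*8=104


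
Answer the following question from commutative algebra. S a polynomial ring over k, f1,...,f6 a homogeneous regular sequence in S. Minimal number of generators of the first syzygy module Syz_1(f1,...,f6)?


Regular sequence => Koszul complex is the minimal free resolution.
Syz_1 minimally generated by Koszul relations f_i*e_j - f_j*e_i (i<j): mu(Syz_1) = beta_2 = C(m,2) = m(m-1)/2
m=6
6*5/2 = 15


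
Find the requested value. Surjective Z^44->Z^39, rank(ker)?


rank(ker) = 44-39 = 5


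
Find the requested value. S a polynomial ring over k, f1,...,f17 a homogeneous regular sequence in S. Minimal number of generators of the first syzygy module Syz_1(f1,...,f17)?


Regular sequence => Koszul complex is the minimal free resolution.
Syz_1 minimally generated by Koszul relations f_i*e_j - f_j*e_i (i<j): mu(Syz_1) = beta_2 = C(m,2) = m(m-1)/2
m=17
17*16/2 = 136


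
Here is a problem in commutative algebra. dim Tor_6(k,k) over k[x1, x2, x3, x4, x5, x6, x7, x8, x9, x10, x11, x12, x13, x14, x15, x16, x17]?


Koszul: C(n,i)=C(17,6)=12376


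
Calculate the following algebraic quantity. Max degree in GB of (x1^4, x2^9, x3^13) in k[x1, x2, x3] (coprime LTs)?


Pure powers, coprime LTs => already GB.
Degrees: 4, 9, 13
Max=13


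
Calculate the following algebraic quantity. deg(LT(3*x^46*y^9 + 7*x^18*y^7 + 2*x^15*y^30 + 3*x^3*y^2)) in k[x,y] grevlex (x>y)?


LT: 3*x^46*y^9
deg_x=46, deg_y=9
Total=46+9=55


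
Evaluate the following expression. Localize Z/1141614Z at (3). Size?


3-primary part: 1141614=3^9*58
Size=3^9=19683


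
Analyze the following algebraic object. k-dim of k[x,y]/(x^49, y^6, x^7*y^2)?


k[x,y]/I, I = (x^49, y^6, x^7*y^2)
Rect: 49x6=294. Corner: (49-7)x(6-2)=168.
dim = 294-168 = 126


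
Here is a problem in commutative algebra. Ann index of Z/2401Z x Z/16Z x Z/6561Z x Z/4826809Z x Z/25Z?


Exponent = lcm of the cyclic orders; pairwise coprime => product.
7^4*2^4*3^8*13^6*5^2=2401*16*6561*4826809*25=30414613572579600


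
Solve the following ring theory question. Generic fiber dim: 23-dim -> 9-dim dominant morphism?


dim(fiber)=dim(X)-dim(Y)=23-9=14


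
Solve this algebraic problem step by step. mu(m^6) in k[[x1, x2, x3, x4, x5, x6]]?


C(n+d-1,d)=C(11,6)=462


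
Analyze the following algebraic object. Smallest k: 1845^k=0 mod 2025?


1845^k mod 2025:
k=1: 1845
k=2: 0
First zero at k = 2


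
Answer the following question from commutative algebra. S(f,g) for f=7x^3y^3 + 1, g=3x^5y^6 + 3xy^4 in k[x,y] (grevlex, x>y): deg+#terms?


LT(f)=7x^3y^3, LT(g)=3x^5y^6
lcm(LM)=x^5y^6
S(f,g) (scaled by 21 to clear denominators) = 3x^2y^3*f - 7*g = 3x^2y^3 - 21xy^4
2 terms, deg 5.
5+2=7


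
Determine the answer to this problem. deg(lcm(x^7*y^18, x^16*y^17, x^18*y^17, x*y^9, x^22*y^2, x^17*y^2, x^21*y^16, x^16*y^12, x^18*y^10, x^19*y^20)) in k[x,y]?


lcm = componentwise max:
x: max(7,16,18,1,22,17,21,16,18,19)=22
y: max(18,17,17,9,2,2,16,12,10,20)=20
Total=22+20=42


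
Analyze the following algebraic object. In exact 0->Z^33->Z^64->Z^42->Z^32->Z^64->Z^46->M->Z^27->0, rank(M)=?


Alt sum=0:
(-1)^0*33 + (-1)^1*64 + (-1)^2*42 + (-1)^3*32 + (-1)^4*64 + (-1)^5*46 + (-1)^6*? + (-1)^7*27=0
rank(M)=30


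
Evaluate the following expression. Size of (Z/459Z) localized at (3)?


3-primary part: 459=3^3*17
Size=3^3=27


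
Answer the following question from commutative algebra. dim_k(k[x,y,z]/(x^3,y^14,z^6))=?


Basis: x^iy^jz^k, i<3,j<14,k<6
3*14*6=252


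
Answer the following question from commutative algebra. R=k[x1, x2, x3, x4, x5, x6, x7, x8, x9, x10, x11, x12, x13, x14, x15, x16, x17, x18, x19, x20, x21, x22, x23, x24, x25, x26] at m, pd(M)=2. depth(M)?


pd+depth=depth(R)=26
depth=26-2=24


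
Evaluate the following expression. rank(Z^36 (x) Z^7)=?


rank(M(x)N) = rank(M)*rank(N)
36*7 = 252


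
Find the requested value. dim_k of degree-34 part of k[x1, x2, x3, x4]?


C(d+n-1,n-1)=C(37,3)=7770


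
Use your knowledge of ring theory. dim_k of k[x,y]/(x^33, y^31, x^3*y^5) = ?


k[x,y]/I, I = (x^33, y^31, x^3*y^5)
Rect: 33x31=1023. Corner: (33-3)x(31-5)=780.
dim = 1023-780 = 243


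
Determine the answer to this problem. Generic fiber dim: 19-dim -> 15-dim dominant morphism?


dim(fiber)=dim(X)-dim(Y)=19-15=4


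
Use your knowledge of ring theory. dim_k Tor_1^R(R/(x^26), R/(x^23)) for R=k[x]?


Tor_1(R/I,R/J)=(I cap J)/IJ=(x^26)/(x^49)
dim=49-26=min(26,23)=23


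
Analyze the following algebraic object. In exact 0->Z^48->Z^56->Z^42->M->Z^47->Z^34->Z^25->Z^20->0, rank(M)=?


Alt sum=0:
(-1)^0*48 + (-1)^1*56 + (-1)^2*42 + (-1)^3*? + (-1)^4*47 + (-1)^5*34 + (-1)^6*25 + (-1)^7*20=0
rank(M)=52


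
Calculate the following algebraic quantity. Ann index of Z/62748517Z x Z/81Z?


Exponent = lcm of the cyclic orders; pairwise coprime => product.
13^7*3^4=62748517*81=5082629877


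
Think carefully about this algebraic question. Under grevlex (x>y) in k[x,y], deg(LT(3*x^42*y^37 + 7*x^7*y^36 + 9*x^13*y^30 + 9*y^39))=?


LT: 3*x^42*y^37
deg_x=42, deg_y=37
Total=42+37=79


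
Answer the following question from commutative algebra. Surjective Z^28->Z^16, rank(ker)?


rank(ker) = 28-16 = 12


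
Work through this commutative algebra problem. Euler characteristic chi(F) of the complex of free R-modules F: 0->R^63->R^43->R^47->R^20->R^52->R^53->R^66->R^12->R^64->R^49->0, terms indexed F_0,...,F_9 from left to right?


chi = sum (-1)^i * rank:
(-1)^0*63=63
(-1)^1*43=-43
(-1)^2*47=47
(-1)^3*20=-20
(-1)^4*52=52
(-1)^5*53=-53
(-1)^6*66=66
(-1)^7*12=-12
(-1)^8*64=64
(-1)^9*49=-49
chi=115


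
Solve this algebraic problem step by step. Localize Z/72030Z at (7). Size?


7-primary part: 72030=7^4*30
Size=7^4=2401


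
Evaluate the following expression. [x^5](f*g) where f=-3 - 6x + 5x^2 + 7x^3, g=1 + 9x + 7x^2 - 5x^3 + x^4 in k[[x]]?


[x^5] = sum a_i*b_j, i+j=5
  -6*1=-6
  5*-5=-25
  7*7=49
Sum=18


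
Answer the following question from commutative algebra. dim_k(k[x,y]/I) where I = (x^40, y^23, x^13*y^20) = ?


k[x,y]/I, I = (x^40, y^23, x^13*y^20)
Rect: 40x23=920. Corner: (40-13)x(23-20)=81.
dim = 920-81 = 839


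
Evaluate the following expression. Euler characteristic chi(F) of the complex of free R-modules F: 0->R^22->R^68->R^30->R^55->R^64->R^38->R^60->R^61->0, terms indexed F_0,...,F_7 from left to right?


chi = sum (-1)^i * rank:
(-1)^0*22=22
(-1)^1*68=-68
(-1)^2*30=30
(-1)^3*55=-55
(-1)^4*64=64
(-1)^5*38=-38
(-1)^6*60=60
(-1)^7*61=-61
chi=-46


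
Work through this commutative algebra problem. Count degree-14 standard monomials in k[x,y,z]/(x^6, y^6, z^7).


Need i<6, j<6, k<7 with i+j+k=14.
For each i, j ranges over max(0,14-i-6)..min(5,14-i):
  i=0: j in [8,5] -> 0
  i=1: j in [7,5] -> 0
  i=2: j in [6,5] -> 0
  i=3: j in [5,5] -> 1
  i=4: j in [4,5] -> 2
  i=5: j in [3,5] -> 3
H(14) = 0+0+0+1+2+3 = 6


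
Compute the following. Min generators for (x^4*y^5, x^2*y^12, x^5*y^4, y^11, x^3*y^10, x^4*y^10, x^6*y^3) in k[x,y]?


Remove redundant (divisible by others).
x^4*y^10 redundant.
x^2*y^12 redundant.
Min: x^6*y^3, x^5*y^4, x^4*y^5, x^3*y^10, y^11
Count=5


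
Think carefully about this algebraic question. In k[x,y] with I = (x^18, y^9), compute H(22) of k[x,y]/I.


k[x,y], I = (x^18, y^9), d = 22
Need i < 18 and d-i < 9.
Range: 14 <= i <= 17.
H(22) = 4


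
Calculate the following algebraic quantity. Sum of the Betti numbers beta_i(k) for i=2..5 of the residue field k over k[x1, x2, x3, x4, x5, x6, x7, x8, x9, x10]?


Koszul resolution: beta_i(k)=C(n,i), n=10
C(10,2)=45, C(10,3)=120, C(10,4)=210, C(10,5)=252
Sum=627


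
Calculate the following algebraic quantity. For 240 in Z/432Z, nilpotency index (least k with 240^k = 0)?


240^k mod 432:
k=1: 240
k=2: 144
k=3: 0
First zero at k = 3


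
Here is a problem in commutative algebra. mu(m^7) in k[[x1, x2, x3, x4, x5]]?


C(n+d-1,d)=C(11,7)=330


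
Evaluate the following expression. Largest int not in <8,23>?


gcd(8,23)=1 => F=ab-a-b=8*23-8-23=184-31=153


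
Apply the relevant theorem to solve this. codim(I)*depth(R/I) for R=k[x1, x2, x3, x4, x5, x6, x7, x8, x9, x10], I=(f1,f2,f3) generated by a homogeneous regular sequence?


codim=3, depth=dim(R/I)=10-3=7
Product=3*7=21


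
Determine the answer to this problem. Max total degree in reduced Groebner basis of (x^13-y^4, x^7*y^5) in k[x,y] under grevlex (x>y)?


LT(f1)=x^13, LT(f2)=x^7y^5, lcm=x^13y^5
S(f1,f2) = y^5*f1 - x^6*f2 = -y^9
Reduced GB = {f1, f2, y^9}; degrees 13, 12, 9
Max = 13


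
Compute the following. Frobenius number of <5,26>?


gcd(5,26)=1 => F=ab-a-b=5*26-5-26=130-31=99


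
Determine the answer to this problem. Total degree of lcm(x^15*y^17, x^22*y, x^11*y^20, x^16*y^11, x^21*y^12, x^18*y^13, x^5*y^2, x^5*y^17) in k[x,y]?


lcm = componentwise max:
x: max(15,22,11,16,21,18,5,5)=22
y: max(17,1,20,11,12,13,2,17)=20
Total=22+20=42


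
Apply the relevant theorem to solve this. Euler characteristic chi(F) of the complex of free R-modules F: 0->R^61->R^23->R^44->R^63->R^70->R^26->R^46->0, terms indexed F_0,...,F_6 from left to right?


chi = sum (-1)^i * rank:
(-1)^0*61=61
(-1)^1*23=-23
(-1)^2*44=44
(-1)^3*63=-63
(-1)^4*70=70
(-1)^5*26=-26
(-1)^6*46=46
chi=109


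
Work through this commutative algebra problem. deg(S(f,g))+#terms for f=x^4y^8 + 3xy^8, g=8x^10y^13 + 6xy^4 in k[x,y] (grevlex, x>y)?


LT(f)=x^4y^8, LT(g)=8x^10y^13
lcm(LM)=x^10y^13
S(f,g) (scaled by 8 to clear denominators) = 8x^6y^5*f - 1*g = 24x^7y^13 - 6xy^4
2 terms, deg 20.
20+2=22


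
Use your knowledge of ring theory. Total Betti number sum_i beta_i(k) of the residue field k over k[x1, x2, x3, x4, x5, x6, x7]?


Koszul resolution: beta_i(k)=C(n,i), n=7
sum_i C(7,i) = 2^7 = 128


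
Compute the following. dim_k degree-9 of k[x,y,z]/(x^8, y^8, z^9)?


Need i<8, j<8, k<9 with i+j+k=9.
For each i, j ranges over max(0,9-i-8)..min(7,9-i):
  i=0: j in [1,7] -> 7
  i=1: j in [0,7] -> 8
  i=2: j in [0,7] -> 8
  i=3: j in [0,6] -> 7
  i=4: j in [0,5] -> 6
  i=5: j in [0,4] -> 5
  i=6: j in [0,3] -> 4
  i=7: j in [0,2] -> 3
H(9) = 7+8+8+7+6+5+4+3 = 48


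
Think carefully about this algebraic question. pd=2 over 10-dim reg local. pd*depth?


pd+depth=10
depth=10-2=8
pd*depth=2*8=16


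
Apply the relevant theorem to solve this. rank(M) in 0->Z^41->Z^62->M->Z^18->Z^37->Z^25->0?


Alt sum=0:
(-1)^0*41 + (-1)^1*62 + (-1)^2*? + (-1)^3*18 + (-1)^4*37 + (-1)^5*25=0
rank(M)=27


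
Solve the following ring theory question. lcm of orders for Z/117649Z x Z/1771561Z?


Exponent = lcm of the cyclic orders; pairwise coprime => product.
7^6*11^6=117649*1771561=208422380089


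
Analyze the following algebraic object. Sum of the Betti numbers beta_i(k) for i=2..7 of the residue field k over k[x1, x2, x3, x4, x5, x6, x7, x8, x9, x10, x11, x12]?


Koszul resolution: beta_i(k)=C(n,i), n=12
C(12,2)=66, C(12,3)=220, C(12,4)=495, C(12,5)=792, C(12,6)=924, C(12,7)=792
Sum=3289


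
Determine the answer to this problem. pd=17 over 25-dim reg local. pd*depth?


pd+depth=25
depth=25-17=8
pd*depth=17*8=136


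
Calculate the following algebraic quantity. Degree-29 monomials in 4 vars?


C(d+n-1,n-1)=C(32,3)=4960


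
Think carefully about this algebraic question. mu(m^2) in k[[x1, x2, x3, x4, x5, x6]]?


C(n+d-1,d)=C(7,2)=21


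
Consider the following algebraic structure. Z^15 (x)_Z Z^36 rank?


rank(M(x)N) = rank(M)*rank(N)
15*36 = 540


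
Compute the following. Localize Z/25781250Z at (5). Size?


5-primary part: 25781250=5^8*66
Size=5^8=390625


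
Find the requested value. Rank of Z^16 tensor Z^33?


rank(M(x)N) = rank(M)*rank(N)
16*33 = 528


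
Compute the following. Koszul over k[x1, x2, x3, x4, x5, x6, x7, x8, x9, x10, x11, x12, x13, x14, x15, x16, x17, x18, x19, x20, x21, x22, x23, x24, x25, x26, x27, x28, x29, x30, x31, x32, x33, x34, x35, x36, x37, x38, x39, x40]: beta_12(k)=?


C(n,i)=C(40,12)=5586853480


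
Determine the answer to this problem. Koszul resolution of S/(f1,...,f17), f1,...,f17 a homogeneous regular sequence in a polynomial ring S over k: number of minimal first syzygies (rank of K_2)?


Regular sequence => Koszul complex is the minimal free resolution.
Syz_1 minimally generated by Koszul relations f_i*e_j - f_j*e_i (i<j): mu(Syz_1) = beta_2 = C(m,2) = m(m-1)/2
m=17
17*16/2 = 136


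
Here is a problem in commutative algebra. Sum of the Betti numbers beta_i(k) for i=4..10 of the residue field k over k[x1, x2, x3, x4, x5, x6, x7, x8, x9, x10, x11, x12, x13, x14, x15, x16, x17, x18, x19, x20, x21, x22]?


Koszul resolution: beta_i(k)=C(n,i), n=22
C(22,4)=7315, C(22,5)=26334, C(22,6)=74613, C(22,7)=170544, C(22,8)=319770, C(22,9)=497420, C(22,10)=646646
Sum=1742642


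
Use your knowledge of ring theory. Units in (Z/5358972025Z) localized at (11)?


Local ring = Z/214358881Z.
phi(214358881) = 11^7*(11-1) = 194871710


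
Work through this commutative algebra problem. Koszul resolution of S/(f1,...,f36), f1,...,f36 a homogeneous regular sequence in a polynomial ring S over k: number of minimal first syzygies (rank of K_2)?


Regular sequence => Koszul complex is the minimal free resolution.
Syz_1 minimally generated by Koszul relations f_i*e_j - f_j*e_i (i<j): mu(Syz_1) = beta_2 = C(m,2) = m(m-1)/2
m=36
36*35/2 = 630


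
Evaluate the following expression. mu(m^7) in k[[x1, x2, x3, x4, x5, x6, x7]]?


C(n+d-1,d)=C(13,7)=1716


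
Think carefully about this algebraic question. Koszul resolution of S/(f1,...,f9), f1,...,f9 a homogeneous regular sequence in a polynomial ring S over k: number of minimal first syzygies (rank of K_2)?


Regular sequence => Koszul complex is the minimal free resolution.
Syz_1 minimally generated by Koszul relations f_i*e_j - f_j*e_i (i<j): mu(Syz_1) = beta_2 = C(m,2) = m(m-1)/2
m=9
9*8/2 = 36


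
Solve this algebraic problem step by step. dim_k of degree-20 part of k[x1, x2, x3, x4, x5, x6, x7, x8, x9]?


C(d+n-1,n-1)=C(28,8)=3108105


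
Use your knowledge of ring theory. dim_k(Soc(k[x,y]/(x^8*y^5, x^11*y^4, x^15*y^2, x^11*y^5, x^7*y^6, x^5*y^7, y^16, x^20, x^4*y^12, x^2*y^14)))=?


Socle = ann(m) = span of standard monomials u with x*u, y*u in I (staircase corners).
Redundant generators: x^11*y^5
Minimal generators: x^20, x^15*y^2, x^11*y^4, x^8*y^5, x^7*y^6, x^5*y^7, x^4*y^12, x^2*y^14, y^16
Corners: xy^15, x^3y^13, x^4y^11, x^6y^6, x^7y^5, x^10y^4, x^14y^3, x^19y
Socle dim=8


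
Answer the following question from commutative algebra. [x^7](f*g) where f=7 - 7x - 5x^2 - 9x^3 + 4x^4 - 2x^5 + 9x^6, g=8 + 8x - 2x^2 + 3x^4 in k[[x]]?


[x^7] = sum a_i*b_j, i+j=7
  -9*3=-27
  -2*-2=4
  9*8=72
Sum=49


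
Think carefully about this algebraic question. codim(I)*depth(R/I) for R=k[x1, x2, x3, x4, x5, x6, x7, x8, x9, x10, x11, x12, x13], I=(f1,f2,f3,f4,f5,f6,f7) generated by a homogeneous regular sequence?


codim=7, depth=dim(R/I)=13-7=6
Product=7*6=42


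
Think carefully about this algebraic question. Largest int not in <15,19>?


gcd(15,19)=1 => F=ab-a-b=15*19-15-19=285-34=251


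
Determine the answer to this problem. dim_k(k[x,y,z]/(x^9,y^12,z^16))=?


Basis: x^iy^jz^k, i<9,j<12,k<16
9*12*16=1728


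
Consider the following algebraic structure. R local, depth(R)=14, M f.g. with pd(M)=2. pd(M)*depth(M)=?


pd+depth=14
depth=14-2=12
pd*depth=2*12=24


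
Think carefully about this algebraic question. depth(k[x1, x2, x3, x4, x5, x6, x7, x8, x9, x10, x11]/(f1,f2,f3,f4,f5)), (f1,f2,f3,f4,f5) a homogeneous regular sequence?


depth(R)=11
depth(R/I)=11-5=6


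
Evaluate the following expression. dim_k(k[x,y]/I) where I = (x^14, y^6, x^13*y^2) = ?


k[x,y]/I, I = (x^14, y^6, x^13*y^2)
Rect: 14x6=84. Corner: (14-13)x(6-2)=4.
dim = 84-4 = 80


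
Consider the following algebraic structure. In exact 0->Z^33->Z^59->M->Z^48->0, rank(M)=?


Alt sum=0:
(-1)^0*33 + (-1)^1*59 + (-1)^2*? + (-1)^3*48=0
rank(M)=74


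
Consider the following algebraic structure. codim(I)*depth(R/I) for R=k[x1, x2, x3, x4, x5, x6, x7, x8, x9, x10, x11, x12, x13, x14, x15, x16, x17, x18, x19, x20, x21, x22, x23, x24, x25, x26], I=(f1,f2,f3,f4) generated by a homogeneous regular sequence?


codim=4, depth=dim(R/I)=26-4=22
Product=4*22=88


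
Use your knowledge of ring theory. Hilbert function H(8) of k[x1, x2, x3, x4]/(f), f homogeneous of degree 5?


C(11,3)-C(6,3)=165-20=145


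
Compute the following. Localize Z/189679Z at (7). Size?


7-primary part: 189679=7^4*79
Size=7^4=2401


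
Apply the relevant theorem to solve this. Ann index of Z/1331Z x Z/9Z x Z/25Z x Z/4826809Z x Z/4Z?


Exponent = lcm of the cyclic orders; pairwise coprime => product.
11^3*3^2*5^2*13^6*2^2=1331*9*25*4826809*4=5782034501100


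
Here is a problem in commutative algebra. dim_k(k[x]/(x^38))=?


Basis: 1,x,...,x^37
dim=38


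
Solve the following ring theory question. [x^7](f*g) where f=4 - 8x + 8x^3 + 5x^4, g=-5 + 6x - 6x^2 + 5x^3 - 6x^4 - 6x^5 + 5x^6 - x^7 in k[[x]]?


[x^7] = sum a_i*b_j, i+j=7
  4*-1=-4
  -8*5=-40
  8*-6=-48
  5*5=25
Sum=-67


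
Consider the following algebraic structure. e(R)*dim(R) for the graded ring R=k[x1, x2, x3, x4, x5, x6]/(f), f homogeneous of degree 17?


e(R)=deg(f)=17, dim(R)=6-1=5
e*dim=17*5=85


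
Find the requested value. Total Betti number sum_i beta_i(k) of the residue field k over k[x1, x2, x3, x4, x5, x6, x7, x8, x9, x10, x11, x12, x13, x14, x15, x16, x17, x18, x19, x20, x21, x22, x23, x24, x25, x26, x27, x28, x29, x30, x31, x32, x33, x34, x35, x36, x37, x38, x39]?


Koszul resolution: beta_i(k)=C(n,i), n=39
sum_i C(39,i) = 2^39 = 549755813888


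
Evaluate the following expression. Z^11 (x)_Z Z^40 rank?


rank(M(x)N) = rank(M)*rank(N)
11*40 = 440


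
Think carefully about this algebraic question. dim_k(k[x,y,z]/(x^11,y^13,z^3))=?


Basis: x^iy^jz^k, i<11,j<13,k<3
11*13*3=429


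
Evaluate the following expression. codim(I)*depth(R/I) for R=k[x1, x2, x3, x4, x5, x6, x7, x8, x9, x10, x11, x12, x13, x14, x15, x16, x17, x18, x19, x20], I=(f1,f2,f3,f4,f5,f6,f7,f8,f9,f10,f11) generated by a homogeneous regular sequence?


codim=11, depth=dim(R/I)=20-11=9
Product=11*9=99


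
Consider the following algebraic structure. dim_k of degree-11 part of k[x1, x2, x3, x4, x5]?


C(d+n-1,n-1)=C(15,4)=1365


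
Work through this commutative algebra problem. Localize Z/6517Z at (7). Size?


7-primary part: 6517=7^3*19
Size=7^3=343


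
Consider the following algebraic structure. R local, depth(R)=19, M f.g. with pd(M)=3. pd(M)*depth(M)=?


pd+depth=19
depth=19-3=16
pd*depth=3*16=48


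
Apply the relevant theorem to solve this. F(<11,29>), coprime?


gcd(11,29)=1 => F=ab-a-b=11*29-11-29=319-40=279


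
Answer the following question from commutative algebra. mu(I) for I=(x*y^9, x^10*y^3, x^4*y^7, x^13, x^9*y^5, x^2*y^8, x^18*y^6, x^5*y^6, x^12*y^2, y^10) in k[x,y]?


Remove redundant (divisible by others).
x^18*y^6 redundant.
Min: x^13, x^12*y^2, x^10*y^3, x^9*y^5, x^5*y^6, x^4*y^7, x^2*y^8, x*y^9, y^10
Count=9


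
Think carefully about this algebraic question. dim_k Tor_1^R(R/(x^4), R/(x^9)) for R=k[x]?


Tor_1(R/I,R/J)=(I cap J)/IJ=(x^9)/(x^13)
dim=13-9=min(4,9)=4


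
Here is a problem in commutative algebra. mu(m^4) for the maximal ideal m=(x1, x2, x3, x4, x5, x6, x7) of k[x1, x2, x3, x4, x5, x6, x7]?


Graded Nakayama: mu(m^d) = dim_k (m^d/m^(d+1)) = #degree-4 monomials in 7 vars
C(n+d-1,d)=C(10,4)=210


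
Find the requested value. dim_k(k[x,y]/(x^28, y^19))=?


Basis: x^i*y^j, i<28, j<19
28*19=532


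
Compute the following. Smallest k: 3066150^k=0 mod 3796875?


3066150^k mod 3796875:
k=1: 3066150
k=2: 697500
k=3: 421875
k=4: 1265625
k=5: 0
First zero at k = 5


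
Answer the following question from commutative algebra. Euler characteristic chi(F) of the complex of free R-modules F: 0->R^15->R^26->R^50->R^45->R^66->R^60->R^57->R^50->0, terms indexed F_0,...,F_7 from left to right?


chi = sum (-1)^i * rank:
(-1)^0*15=15
(-1)^1*26=-26
(-1)^2*50=50
(-1)^3*45=-45
(-1)^4*66=66
(-1)^5*60=-60
(-1)^6*57=57
(-1)^7*50=-50
chi=7


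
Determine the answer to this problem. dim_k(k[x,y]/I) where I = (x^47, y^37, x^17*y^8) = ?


k[x,y]/I, I = (x^47, y^37, x^17*y^8)
Rect: 47x37=1739. Corner: (47-17)x(37-8)=870.
dim = 1739-870 = 869


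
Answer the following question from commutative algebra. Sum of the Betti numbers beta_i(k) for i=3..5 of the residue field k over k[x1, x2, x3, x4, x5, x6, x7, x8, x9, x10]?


Koszul resolution: beta_i(k)=C(n,i), n=10
C(10,3)=120, C(10,4)=210, C(10,5)=252
Sum=582


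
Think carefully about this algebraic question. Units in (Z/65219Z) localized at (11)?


Local ring = Z/1331Z.
phi(1331) = 11^2*(11-1) = 1210


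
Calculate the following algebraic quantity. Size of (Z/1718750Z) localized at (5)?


5-primary part: 1718750=5^7*22
Size=5^7=78125


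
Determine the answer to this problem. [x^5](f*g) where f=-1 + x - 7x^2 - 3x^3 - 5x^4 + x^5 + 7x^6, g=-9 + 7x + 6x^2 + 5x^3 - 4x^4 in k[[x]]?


[x^5] = sum a_i*b_j, i+j=5
  1*-4=-4
  -7*5=-35
  -3*6=-18
  -5*7=-35
  1*-9=-9
Sum=-101


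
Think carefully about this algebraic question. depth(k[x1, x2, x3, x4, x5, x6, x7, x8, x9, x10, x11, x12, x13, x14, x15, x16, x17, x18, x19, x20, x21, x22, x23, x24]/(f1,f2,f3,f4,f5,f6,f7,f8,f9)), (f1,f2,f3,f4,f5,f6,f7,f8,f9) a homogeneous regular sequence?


depth(R)=24
depth(R/I)=24-9=15


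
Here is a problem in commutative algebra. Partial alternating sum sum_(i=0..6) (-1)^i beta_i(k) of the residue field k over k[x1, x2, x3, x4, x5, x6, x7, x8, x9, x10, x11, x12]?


Koszul resolution: beta_i(k)=C(n,i), n=12
sum_(i=0..p) (-1)^i C(n,i) = (-1)^p C(n-1,p)
(-1)^6*C(11,6) = (-1)^6*462 = 462


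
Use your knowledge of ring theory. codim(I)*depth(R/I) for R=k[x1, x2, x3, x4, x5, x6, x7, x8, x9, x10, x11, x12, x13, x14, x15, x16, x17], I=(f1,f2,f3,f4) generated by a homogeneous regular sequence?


codim=4, depth=dim(R/I)=17-4=13
Product=4*13=52


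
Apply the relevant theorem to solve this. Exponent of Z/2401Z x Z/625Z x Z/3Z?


Exponent = lcm of the cyclic orders; pairwise coprime => product.
7^4*5^4*3^1=2401*625*3=4501875


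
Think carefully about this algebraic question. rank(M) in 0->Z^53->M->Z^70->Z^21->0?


Alt sum=0:
(-1)^0*53 + (-1)^1*? + (-1)^2*70 + (-1)^3*21=0
rank(M)=102


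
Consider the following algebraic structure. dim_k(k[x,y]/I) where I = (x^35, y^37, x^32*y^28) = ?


k[x,y]/I, I = (x^35, y^37, x^32*y^28)
Rect: 35x37=1295. Corner: (35-32)x(37-28)=27.
dim = 1295-27 = 1268


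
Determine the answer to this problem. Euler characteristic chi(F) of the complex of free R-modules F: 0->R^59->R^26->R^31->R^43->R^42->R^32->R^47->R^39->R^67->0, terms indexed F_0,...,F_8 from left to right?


chi = sum (-1)^i * rank:
(-1)^0*59=59
(-1)^1*26=-26
(-1)^2*31=31
(-1)^3*43=-43
(-1)^4*42=42
(-1)^5*32=-32
(-1)^6*47=47
(-1)^7*39=-39
(-1)^8*67=67
chi=106


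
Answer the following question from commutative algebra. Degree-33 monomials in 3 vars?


C(d+n-1,n-1)=C(35,2)=595


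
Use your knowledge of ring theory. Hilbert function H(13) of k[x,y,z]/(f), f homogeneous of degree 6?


C(15,2)-C(9,2)=105-36=69


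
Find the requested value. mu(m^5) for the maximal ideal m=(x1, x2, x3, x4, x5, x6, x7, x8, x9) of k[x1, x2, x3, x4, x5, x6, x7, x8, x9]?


Graded Nakayama: mu(m^d) = dim_k (m^d/m^(d+1)) = #degree-5 monomials in 9 vars
C(n+d-1,d)=C(13,5)=1287


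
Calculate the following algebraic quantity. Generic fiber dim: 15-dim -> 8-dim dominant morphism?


dim(fiber)=dim(X)-dim(Y)=15-8=7


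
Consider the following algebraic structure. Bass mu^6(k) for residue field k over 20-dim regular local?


C(n,i)=C(20,6)=38760


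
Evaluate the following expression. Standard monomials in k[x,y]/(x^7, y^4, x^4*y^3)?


k[x,y]/I, I = (x^7, y^4, x^4*y^3)
Rect: 7x4=28. Corner: (7-4)x(4-3)=3.
dim = 28-3 = 25


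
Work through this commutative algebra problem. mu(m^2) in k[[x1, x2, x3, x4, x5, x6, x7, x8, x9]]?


C(n+d-1,d)=C(10,2)=45


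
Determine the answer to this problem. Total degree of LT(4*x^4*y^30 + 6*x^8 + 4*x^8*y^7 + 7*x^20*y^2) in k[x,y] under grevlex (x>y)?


LT: 4*x^4*y^30
deg_x=4, deg_y=30
Total=4+30=34


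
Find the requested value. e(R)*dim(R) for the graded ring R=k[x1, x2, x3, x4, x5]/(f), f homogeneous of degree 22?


e(R)=deg(f)=22, dim(R)=5-1=4
e*dim=22*4=88


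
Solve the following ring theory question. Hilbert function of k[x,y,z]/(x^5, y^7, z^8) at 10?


Need i<5, j<7, k<8 with i+j+k=10.
For each i, j ranges over max(0,10-i-7)..min(6,10-i):
  i=0: j in [3,6] -> 4
  i=1: j in [2,6] -> 5
  i=2: j in [1,6] -> 6
  i=3: j in [0,6] -> 7
  i=4: j in [0,6] -> 7
H(10) = 4+5+6+7+7 = 29


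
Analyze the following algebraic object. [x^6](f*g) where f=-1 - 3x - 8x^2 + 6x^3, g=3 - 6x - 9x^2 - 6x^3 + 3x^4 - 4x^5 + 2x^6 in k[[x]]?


[x^6] = sum a_i*b_j, i+j=6
  -1*2=-2
  -3*-4=12
  -8*3=-24
  6*-6=-36
Sum=-50


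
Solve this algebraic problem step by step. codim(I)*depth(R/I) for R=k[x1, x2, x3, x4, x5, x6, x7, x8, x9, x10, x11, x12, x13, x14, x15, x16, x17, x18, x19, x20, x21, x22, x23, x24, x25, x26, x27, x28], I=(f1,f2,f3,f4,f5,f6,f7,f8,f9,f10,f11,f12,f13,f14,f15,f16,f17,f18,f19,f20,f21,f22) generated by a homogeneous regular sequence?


codim=22, depth=dim(R/I)=28-22=6
Product=22*6=132


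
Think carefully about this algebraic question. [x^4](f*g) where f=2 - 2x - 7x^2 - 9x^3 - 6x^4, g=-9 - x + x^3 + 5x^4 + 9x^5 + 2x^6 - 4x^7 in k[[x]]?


[x^4] = sum a_i*b_j, i+j=4
  2*5=10
  -2*1=-2
  -9*-1=9
  -6*-9=54
Sum=71


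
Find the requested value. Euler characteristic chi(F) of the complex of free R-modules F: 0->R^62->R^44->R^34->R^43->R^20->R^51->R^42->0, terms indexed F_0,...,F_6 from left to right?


chi = sum (-1)^i * rank:
(-1)^0*62=62
(-1)^1*44=-44
(-1)^2*34=34
(-1)^3*43=-43
(-1)^4*20=20
(-1)^5*51=-51
(-1)^6*42=42
chi=20


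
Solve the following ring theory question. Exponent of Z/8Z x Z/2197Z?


Exponent = lcm of the cyclic orders; pairwise coprime => product.
2^3*13^3=8*2197=17576


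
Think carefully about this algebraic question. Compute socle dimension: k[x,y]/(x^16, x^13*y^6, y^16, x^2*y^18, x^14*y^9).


Socle = ann(m) = span of standard monomials u with x*u, y*u in I (staircase corners).
Redundant generators: x^2*y^18, x^14*y^9
Minimal generators: x^16, x^13*y^6, y^16
Corners: x^12y^15, x^15y^5
Socle dim=2


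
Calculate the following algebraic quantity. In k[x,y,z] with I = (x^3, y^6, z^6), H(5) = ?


Need i<3, j<6, k<6 with i+j+k=5.
For each i, j ranges over max(0,5-i-5)..min(5,5-i):
  i=0: j in [0,5] -> 6
  i=1: j in [0,4] -> 5
  i=2: j in [0,3] -> 4
H(5) = 6+5+4 = 15


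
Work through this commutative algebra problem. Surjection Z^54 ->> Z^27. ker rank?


rank(ker) = 54-27 = 27


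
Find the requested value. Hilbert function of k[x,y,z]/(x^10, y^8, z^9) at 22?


Need i<10, j<8, k<9 with i+j+k=22.
For each i, j ranges over max(0,22-i-8)..min(7,22-i):
  i=0: j in [14,7] -> 0
  i=1: j in [13,7] -> 0
  i=2: j in [12,7] -> 0
  i=3: j in [11,7] -> 0
  i=4: j in [10,7] -> 0
  i=5: j in [9,7] -> 0
  i=6: j in [8,7] -> 0
  i=7: j in [7,7] -> 1
  i=8: j in [6,7] -> 2
  i=9: j in [5,7] -> 3
H(22) = 0+0+0+0+0+0+0+1+2+3 = 6


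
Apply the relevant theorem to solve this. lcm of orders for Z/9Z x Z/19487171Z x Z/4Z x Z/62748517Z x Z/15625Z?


Exponent = lcm of the cyclic orders; pairwise coprime => product.
3^2*11^7*2^2*13^7*5^6=9*19487171*4*62748517*15625=687819982936166437500


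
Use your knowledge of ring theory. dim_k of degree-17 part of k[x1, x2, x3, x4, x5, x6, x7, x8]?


C(d+n-1,n-1)=C(24,7)=346104


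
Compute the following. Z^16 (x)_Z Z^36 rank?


rank(M(x)N) = rank(M)*rank(N)
16*36 = 576


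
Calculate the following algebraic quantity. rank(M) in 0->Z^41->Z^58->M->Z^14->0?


Alt sum=0:
(-1)^0*41 + (-1)^1*58 + (-1)^2*? + (-1)^3*14=0
rank(M)=31


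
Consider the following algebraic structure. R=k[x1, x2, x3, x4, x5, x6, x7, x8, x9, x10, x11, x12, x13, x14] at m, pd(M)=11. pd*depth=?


pd+depth=14
depth=14-11=3
pd*depth=11*3=33


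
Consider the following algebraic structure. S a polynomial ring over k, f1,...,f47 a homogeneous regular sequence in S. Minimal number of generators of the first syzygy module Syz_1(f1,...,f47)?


Regular sequence => Koszul complex is the minimal free resolution.
Syz_1 minimally generated by Koszul relations f_i*e_j - f_j*e_i (i<j): mu(Syz_1) = beta_2 = C(m,2) = m(m-1)/2
m=47
47*46/2 = 1081


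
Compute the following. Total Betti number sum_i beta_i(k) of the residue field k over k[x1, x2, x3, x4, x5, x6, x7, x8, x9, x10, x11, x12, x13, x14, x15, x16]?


Koszul resolution: beta_i(k)=C(n,i), n=16
sum_i C(16,i) = 2^16 = 65536


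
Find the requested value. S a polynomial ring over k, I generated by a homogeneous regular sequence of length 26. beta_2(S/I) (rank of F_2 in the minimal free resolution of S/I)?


Regular sequence => Koszul complex is the minimal free resolution.
Syz_1 minimally generated by Koszul relations f_i*e_j - f_j*e_i (i<j): mu(Syz_1) = beta_2 = C(m,2) = m(m-1)/2
m=26
26*25/2 = 325


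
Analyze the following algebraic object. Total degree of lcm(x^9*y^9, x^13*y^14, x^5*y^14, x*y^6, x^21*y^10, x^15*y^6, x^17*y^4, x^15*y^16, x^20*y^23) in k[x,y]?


lcm = componentwise max:
x: max(9,13,5,1,21,15,17,15,20)=21
y: max(9,14,14,6,10,6,4,16,23)=23
Total=21+23=44


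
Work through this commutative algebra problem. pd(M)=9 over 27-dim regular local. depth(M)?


pd+depth=depth(R)=27
depth=27-9=18


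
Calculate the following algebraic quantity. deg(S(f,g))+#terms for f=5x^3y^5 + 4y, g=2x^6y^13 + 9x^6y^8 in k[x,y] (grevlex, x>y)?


LT(f)=5x^3y^5, LT(g)=2x^6y^13
lcm(LM)=x^6y^13
S(f,g) (scaled by 10 to clear denominators) = 2x^3y^8*f - 5*g = -45x^6y^8 + 8x^3y^9
2 terms, deg 14.
14+2=16


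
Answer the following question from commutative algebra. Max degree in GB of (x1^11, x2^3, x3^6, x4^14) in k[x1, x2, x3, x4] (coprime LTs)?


Pure powers, coprime LTs => already GB.
Degrees: 11, 3, 6, 14
Max=14


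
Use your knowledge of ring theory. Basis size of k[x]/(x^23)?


Basis: 1,x,...,x^22
dim=23


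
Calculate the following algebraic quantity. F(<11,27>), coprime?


gcd(11,27)=1 => F=ab-a-b=11*27-11-27=297-38=259


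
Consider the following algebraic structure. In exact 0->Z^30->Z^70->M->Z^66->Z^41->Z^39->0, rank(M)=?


Alt sum=0:
(-1)^0*30 + (-1)^1*70 + (-1)^2*? + (-1)^3*66 + (-1)^4*41 + (-1)^5*39=0
rank(M)=104


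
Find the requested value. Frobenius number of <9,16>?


gcd(9,16)=1 => F=ab-a-b=9*16-9-16=144-25=119


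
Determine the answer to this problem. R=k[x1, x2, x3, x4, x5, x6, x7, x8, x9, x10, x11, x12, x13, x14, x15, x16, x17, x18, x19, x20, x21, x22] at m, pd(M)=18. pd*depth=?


pd+depth=22
depth=22-18=4
pd*depth=18*4=72


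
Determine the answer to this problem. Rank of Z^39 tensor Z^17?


rank(M(x)N) = rank(M)*rank(N)
39*17 = 663


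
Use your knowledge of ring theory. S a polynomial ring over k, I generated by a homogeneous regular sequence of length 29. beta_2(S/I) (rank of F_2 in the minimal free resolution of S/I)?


Regular sequence => Koszul complex is the minimal free resolution.
Syz_1 minimally generated by Koszul relations f_i*e_j - f_j*e_i (i<j): mu(Syz_1) = beta_2 = C(m,2) = m(m-1)/2
m=29
29*28/2 = 406


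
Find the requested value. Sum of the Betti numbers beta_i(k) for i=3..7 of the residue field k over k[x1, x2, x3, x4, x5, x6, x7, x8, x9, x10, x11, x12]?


Koszul resolution: beta_i(k)=C(n,i), n=12
C(12,3)=220, C(12,4)=495, C(12,5)=792, C(12,6)=924, C(12,7)=792
Sum=3223


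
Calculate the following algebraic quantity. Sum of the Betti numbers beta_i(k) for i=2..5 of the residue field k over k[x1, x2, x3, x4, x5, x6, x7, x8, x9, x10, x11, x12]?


Koszul resolution: beta_i(k)=C(n,i), n=12
C(12,2)=66, C(12,3)=220, C(12,4)=495, C(12,5)=792
Sum=1573


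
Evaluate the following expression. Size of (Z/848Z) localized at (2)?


2-primary part: 848=2^4*53
Size=2^4=16


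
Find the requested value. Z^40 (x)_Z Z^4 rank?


rank(M(x)N) = rank(M)*rank(N)
40*4 = 160


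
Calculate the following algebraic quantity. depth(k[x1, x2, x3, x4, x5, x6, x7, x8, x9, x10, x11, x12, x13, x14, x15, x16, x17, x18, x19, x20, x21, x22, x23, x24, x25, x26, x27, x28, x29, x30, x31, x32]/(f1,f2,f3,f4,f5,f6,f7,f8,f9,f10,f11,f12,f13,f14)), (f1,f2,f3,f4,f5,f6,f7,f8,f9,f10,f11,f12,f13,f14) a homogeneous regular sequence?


depth(R)=32
depth(R/I)=32-14=18


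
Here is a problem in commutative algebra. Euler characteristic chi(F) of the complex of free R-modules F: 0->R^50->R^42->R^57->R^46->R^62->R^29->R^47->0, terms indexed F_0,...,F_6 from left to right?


chi = sum (-1)^i * rank:
(-1)^0*50=50
(-1)^1*42=-42
(-1)^2*57=57
(-1)^3*46=-46
(-1)^4*62=62
(-1)^5*29=-29
(-1)^6*47=47
chi=99


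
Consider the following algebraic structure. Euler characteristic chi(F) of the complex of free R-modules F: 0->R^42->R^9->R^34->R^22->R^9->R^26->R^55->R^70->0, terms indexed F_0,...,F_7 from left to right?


chi = sum (-1)^i * rank:
(-1)^0*42=42
(-1)^1*9=-9
(-1)^2*34=34
(-1)^3*22=-22
(-1)^4*9=9
(-1)^5*26=-26
(-1)^6*55=55
(-1)^7*70=-70
chi=13


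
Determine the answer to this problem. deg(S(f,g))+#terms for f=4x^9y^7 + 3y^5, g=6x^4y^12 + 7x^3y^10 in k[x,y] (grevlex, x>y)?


LT(f)=4x^9y^7, LT(g)=6x^4y^12
lcm(LM)=x^9y^12
S(f,g) (scaled by 24 to clear denominators) = 6y^5*f - 4x^5*g = -28x^8y^10 + 18y^10
2 terms, deg 18.
18+2=20


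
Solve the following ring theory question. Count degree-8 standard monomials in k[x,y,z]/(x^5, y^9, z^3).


Need i<5, j<9, k<3 with i+j+k=8.
For each i, j ranges over max(0,8-i-2)..min(8,8-i):
  i=0: j in [6,8] -> 3
  i=1: j in [5,7] -> 3
  i=2: j in [4,6] -> 3
  i=3: j in [3,5] -> 3
  i=4: j in [2,4] -> 3
H(8) = 3+3+3+3+3 = 15


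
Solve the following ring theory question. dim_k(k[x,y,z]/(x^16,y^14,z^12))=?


Basis: x^iy^jz^k, i<16,j<14,k<12
16*14*12=2688


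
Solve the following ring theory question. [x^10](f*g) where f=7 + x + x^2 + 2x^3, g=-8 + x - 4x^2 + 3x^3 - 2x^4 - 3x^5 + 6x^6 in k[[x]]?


[x^10] = sum a_i*b_j, i+j=10
Sum=0


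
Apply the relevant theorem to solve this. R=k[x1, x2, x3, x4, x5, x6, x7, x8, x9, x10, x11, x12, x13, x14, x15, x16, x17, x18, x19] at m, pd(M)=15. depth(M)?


pd+depth=depth(R)=19
depth=19-15=4


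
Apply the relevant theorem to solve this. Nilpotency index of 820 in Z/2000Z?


820^k mod 2000:
k=1: 820
k=2: 400
k=3: 0
First zero at k = 3


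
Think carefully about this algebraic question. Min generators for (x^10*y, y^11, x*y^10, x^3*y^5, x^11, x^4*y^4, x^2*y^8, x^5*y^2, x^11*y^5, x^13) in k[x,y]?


Remove redundant (divisible by others).
x^13 redundant.
x^11*y^5 redundant.
Min: x^11, x^10*y, x^5*y^2, x^4*y^4, x^3*y^5, x^2*y^8, x*y^10, y^11
Count=8


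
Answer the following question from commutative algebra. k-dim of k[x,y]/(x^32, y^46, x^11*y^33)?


k[x,y]/I, I = (x^32, y^46, x^11*y^33)
Rect: 32x46=1472. Corner: (32-11)x(46-33)=273.
dim = 1472-273 = 1199


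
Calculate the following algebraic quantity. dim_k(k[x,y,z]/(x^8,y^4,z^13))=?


Basis: x^iy^jz^k, i<8,j<4,k<13
8*4*13=416


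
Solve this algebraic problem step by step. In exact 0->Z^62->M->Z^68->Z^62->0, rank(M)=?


Alt sum=0:
(-1)^0*62 + (-1)^1*? + (-1)^2*68 + (-1)^3*62=0
rank(M)=68


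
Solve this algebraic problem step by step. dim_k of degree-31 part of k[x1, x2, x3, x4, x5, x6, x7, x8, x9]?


C(d+n-1,n-1)=C(39,8)=61523748


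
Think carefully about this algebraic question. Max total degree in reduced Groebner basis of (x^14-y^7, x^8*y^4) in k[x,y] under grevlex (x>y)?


LT(f1)=x^14, LT(f2)=x^8y^4, lcm=x^14y^4
S(f1,f2) = y^4*f1 - x^6*f2 = -y^11
Reduced GB = {f1, f2, y^11}; degrees 14, 12, 11
Max = 14


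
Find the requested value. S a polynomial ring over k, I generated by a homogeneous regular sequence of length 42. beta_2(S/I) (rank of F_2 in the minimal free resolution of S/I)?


Regular sequence => Koszul complex is the minimal free resolution.
Syz_1 minimally generated by Koszul relations f_i*e_j - f_j*e_i (i<j): mu(Syz_1) = beta_2 = C(m,2) = m(m-1)/2
m=42
42*41/2 = 861


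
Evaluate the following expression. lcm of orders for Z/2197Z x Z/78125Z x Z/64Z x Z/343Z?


Exponent = lcm of the cyclic orders; pairwise coprime => product.
13^3*5^7*2^6*7^3=2197*78125*64*343=3767855000000


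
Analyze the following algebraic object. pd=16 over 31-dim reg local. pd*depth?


pd+depth=31
depth=31-16=15
pd*depth=16*15=240


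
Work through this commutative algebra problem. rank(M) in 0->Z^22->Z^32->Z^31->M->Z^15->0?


Alt sum=0:
(-1)^0*22 + (-1)^1*32 + (-1)^2*31 + (-1)^3*? + (-1)^4*15=0
rank(M)=36


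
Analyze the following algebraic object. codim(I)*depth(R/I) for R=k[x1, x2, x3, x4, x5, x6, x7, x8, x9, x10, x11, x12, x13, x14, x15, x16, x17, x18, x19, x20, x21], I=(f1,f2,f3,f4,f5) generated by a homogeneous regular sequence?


codim=5, depth=dim(R/I)=21-5=16
Product=5*16=80


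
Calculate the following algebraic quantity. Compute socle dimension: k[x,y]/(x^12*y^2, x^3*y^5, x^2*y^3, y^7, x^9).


Socle = ann(m) = span of standard monomials u with x*u, y*u in I (staircase corners).
Redundant generators: x^3*y^5, x^12*y^2
Minimal generators: x^9, x^2*y^3, y^7
Corners: xy^6, x^8y^2
Socle dim=2


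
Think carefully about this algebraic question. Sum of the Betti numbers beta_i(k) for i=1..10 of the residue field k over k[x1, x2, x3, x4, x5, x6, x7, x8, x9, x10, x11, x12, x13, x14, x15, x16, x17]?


Koszul resolution: beta_i(k)=C(n,i), n=17
C(17,1)=17, C(17,2)=136, C(17,3)=680, C(17,4)=2380, C(17,5)=6188, C(17,6)=12376, C(17,7)=19448, C(17,8)=24310, C(17,9)=24310, C(17,10)=19448
Sum=109293


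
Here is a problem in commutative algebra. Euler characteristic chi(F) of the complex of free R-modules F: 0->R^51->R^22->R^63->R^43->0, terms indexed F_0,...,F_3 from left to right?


chi = sum (-1)^i * rank:
(-1)^0*51=51
(-1)^1*22=-22
(-1)^2*63=63
(-1)^3*43=-43
chi=49


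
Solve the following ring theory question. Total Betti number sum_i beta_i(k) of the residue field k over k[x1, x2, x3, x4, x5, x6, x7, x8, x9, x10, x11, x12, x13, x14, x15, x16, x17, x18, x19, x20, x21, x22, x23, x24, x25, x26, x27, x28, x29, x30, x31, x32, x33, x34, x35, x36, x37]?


Koszul resolution: beta_i(k)=C(n,i), n=37
sum_i C(37,i) = 2^37 = 137438953472


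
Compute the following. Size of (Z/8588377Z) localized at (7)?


7-primary part: 8588377=7^6*73
Size=7^6=117649
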